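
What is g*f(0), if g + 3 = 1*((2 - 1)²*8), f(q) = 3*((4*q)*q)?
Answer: 0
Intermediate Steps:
f(q) = 12*q² (f(q) = 3*(4*q²) = 12*q²)
g = 5 (g = -3 + 1*((2 - 1)²*8) = -3 + 1*(1²*8) = -3 + 1*(1*8) = -3 + 1*8 = -3 + 8 = 5)
g*f(0) = 5*(12*0²) = 5*(12*0) = 5*0 = 0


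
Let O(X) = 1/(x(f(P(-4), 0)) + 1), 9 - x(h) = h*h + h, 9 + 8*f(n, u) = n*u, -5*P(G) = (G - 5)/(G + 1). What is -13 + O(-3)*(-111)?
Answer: -15307/631 ≈ -24.258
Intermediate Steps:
P(G) = -(-5 + G)/(5*(1 + G)) (P(G) = -(G - 5)/(5*(G + 1)) = -(-5 + G)/(5*(1 + G)))
f(n, u) = -9/8 + n*u/8 (f(n, u) = -9/8 + (n*u)/8 = -9/8 + n*u/8)
x(h) = 9 - h - h² (x(h) = 9 - (h*h + h) = 9 - (h² + h) = 9 - (h + h²) = 9 + (-h - h²) = 9 - h - h²)
O(X) = 64/631 (O(X) = 1/((9 - (-9/8 + (⅛)*((5 - 1*(-4))/(5*(1 - 4)))*0) - (-9/8 + (⅛)*((5 - 1*(-4))/(5*(1 - 4)))*0)²) + 1) = 1/((9 - (-9/8 + (⅛)*((⅕)*(5 + 4)/(-3))*0) - (-9/8 + (⅛)*((⅕)*(5 + 4)/(-3))*0)²) + 1) = 1/((9 - (-9/8 + (⅛)*((⅕)*(-⅓)*9)*0) - (-9/8 + (⅛)*((⅕)*(-⅓)*9)*0)²) + 1) = 1/((9 - (-9/8 + (⅛)*(-⅗)*0) - (-9/8 + (⅛)*(-⅗)*0)²) + 1) = 1/((9 - (-9/8 + 0) - (-9/8 + 0)²) + 1) = 1/((9 - 1*(-9/8) - (-9/8)²) + 1) = 1/((9 + 9/8 - 1*81/64) + 1) = 1/((9 + 9/8 - 81/64) + 1) = 1/(567/64 + 1) = 1/(631/64) = 64/631)
-13 + O(-3)*(-111) = -13 + (64/631)*(-111) = -13 - 7104/631 = -15307/631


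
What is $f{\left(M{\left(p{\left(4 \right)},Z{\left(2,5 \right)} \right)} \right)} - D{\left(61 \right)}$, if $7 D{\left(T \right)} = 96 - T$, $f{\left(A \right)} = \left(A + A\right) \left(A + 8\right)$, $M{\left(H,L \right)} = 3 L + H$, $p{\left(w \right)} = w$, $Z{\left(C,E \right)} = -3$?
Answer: $-35$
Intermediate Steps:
$M{\left(H,L \right)} = H + 3 L$
$f{\left(A \right)} = 2 A \left(8 + A\right)$
$D{\left(T \right)} = \frac{96}{7} - \frac{T}{7}$ ($D{\left(T \right)} = \frac{96 - T}{7} = \frac{96}{7} - \frac{T}{7}$)
$f{\left(M{\left(p{\left(4 \right)},Z{\left(2,5 \right)} \right)} \right)} - D{\left(61 \right)} = 2 \left(4 + 3 \left(-3\right)\right) \left(8 + \left(4 + 3 \left(-3\right)\right)\right) - \left(\frac{96}{7} - \frac{61}{7}\right) = 2 \left(4 - 9\right) \left(8 + \left(4 - 9\right)\right) - \left(\frac{96}{7} - \frac{61}{7}\right) = 2 \left(-5\right) \left(8 - 5\right) - 5 = 2 \left(-5\right) 3 - 5 = -30 - 5 = -35$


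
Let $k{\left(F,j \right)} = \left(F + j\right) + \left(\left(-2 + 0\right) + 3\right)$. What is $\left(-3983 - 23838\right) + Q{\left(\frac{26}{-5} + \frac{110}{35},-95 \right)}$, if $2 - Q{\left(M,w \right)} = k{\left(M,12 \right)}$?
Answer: $- \frac{974048}{35} \approx -27830.0$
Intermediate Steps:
$k{\left(F,j \right)} = 1 + F + j$ ($k{\left(F,j \right)} = \left(F + j\right) + \left(-2 + 3\right) = \left(F + j\right) + 1 = 1 + F + j$)
$Q{\left(M,w \right)} = -11 - M$ ($Q{\left(M,w \right)} = 2 - \left(1 + M + 12\right) = 2 - \left(13 + M\right) = -11 - M$)
$\left(-3983 - 23838\right) + Q{\left(\frac{26}{-5} + \frac{110}{35},-95 \right)} = \left(-3983 - 23838\right) - \left(11 - \frac{26}{5} + \frac{22}{7}\right) = -27821 - \frac{313}{35} = - \frac{974048}{35}$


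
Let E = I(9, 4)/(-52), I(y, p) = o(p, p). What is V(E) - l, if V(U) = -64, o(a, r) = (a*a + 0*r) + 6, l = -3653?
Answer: 3589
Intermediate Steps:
o(a, r) = 6 + a**2 (o(a, r) = (a**2 + 0) + 6 = a**2 + 6 = 6 + a**2)
I(y, p) = 6 + p**2
E = -11/26 (E = (6 + 4**2)/(-52) = (6 + 16)*(-1/52) = 22*(-1/52) = -11/26 ≈ -0.42308)
V(E) - l = -64 - 1*(-3653) = -64 + 3653 = 3589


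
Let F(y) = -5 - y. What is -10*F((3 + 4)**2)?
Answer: 540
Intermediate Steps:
-10*F((3 + 4)**2) = -10*(-5 - (3 + 4)**2) = -10*(-5 - 1*7**2) = -10*(-5 - 1*49) = -10*(-5 - 49) = -10*(-54) = 540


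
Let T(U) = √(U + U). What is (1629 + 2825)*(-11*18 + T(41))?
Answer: -881892 + 4454*√82 ≈ -8.4156e+5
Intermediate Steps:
T(U) = √2*√U (T(U) = √(2*U) = √2*√U)
(1629 + 2825)*(-11*18 + T(41)) = (1629 + 2825)*(-11*18 + √2*√41) = 4454*(-198 + √82) = -881892 + 4454*√82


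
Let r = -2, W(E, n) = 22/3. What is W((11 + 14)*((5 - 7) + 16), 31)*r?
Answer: -44/3 ≈ -14.667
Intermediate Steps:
W(E, n) = 22/3 (W(E, n) = 22*(1/3) = 22/3)
W((11 + 14)*((5 - 7) + 16), 31)*r = (22/3)*(-2) = -44/3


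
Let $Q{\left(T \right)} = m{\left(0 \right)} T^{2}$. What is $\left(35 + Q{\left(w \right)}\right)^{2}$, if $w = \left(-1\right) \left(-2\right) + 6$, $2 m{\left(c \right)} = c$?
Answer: $1225$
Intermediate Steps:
$m{\left(c \right)} = \frac{c}{2}$
$w = 8$ ($w = 2 + 6 = 8$)
$Q{\left(T \right)} = 0$ ($Q{\left(T \right)} = \frac{1}{2} \cdot 0 T^{2} = 0 T^{2} = 0$)
$\left(35 + Q{\left(w \right)}\right)^{2} = \left(35 + 0\right)^{2} = 35^{2} = 1225$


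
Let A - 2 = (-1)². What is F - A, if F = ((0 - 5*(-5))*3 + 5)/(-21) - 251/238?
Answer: -5615/714 ≈ -7.8641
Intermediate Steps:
A = 3 (A = 2 + (-1)² = 2 + 1 = 3)
F = -3473/714 (F = ((0 + 25)*3 + 5)*(-1/21) - 251*1/238 = (25*3 + 5)*(-1/21) - 251/238 = (75 + 5)*(-1/21) - 251/238 = 80*(-1/21) - 251/238 = -80/21 - 251/238 = -3473/714 ≈ -4.8641)
F - A = -3473/714 - 1*3 = -3473/714 - 3 = -5615/714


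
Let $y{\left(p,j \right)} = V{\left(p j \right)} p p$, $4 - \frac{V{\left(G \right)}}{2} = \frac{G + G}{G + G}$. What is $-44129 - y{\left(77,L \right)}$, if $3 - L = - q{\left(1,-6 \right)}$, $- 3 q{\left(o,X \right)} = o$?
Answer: $-79703$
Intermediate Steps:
$q{\left(o,X \right)} = - \frac{o}{3}$
$V{\left(G \right)} = 6$ ($V{\left(G \right)} = 8 - 2 \frac{G + G}{G + G} = 8 - 2 \frac{2 G}{2 G} = 8 - 2 \cdot 2 G \frac{1}{2 G} = 8 - 2 = 6$)
$L = \frac{8}{3}$ ($L = 3 - - \frac{\left(-1\right) 1}{3} = 3 - \left(-1\right) \left(- \frac{1}{3}\right) = 3 - \frac{1}{3} = \frac{8}{3} \approx 2.6667$)
$y{\left(p,j \right)} = 6 p^{2}$ ($y{\left(p,j \right)} = 6 p p = 6 p^{2}$)
$-44129 - y{\left(77,L \right)} = -44129 - 6 \cdot 77^{2} = -44129 - 6 \cdot 5929 = -44129 - 35574 = -79703$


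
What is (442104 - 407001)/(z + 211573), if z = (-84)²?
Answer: 35103/218629 ≈ 0.16056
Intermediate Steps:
z = 7056
(442104 - 407001)/(z + 211573) = (442104 - 407001)/(7056 + 211573) = 35103/218629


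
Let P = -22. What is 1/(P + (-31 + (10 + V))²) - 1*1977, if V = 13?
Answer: -83033/42 ≈ -1977.0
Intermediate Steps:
1/(P + (-31 + (10 + V))²) - 1*1977 = 1/(-22 + (-31 + (10 + 13))²) - 1*1977 = 1/(-22 + (-31 + 23)²) - 1977 = 1/(-22 + (-8)²) - 1977 = 1/(-22 + 64) - 1977 = 1/42 - 1977 = -83033/42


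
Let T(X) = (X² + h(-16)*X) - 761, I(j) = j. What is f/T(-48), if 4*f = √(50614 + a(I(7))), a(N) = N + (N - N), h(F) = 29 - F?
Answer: -√50621/2468 ≈ -0.091163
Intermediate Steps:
a(N) = N (a(N) = N + 0 = N)
T(X) = -761 + X² + 45*X (T(X) = (X² + (29 - 1*(-16))*X) - 761 = (X² + (29 + 16)*X) - 761 = (X² + 45*X) - 761 = -761 + X² + 45*X)
f = √50621/4 (f = √(50614 + 7)/4 = √50621/4 ≈ 56.248)
f/T(-48) = (√50621/4)/(-761 + (-48)² + 45*(-48)) = (√50621/4)/(-761 + 2304 - 2160) = (√50621/4)/(-617) = (√50621/4)*(-1/617) = -√50621/2468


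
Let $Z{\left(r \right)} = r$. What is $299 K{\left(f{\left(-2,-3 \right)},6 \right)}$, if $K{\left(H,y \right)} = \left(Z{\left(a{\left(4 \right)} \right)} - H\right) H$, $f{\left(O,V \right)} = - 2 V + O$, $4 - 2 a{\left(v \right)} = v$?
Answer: $-4784$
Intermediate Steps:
$a{\left(v \right)} = 2 - \frac{v}{2}$
$f{\left(O,V \right)} = O - 2 V$
$K{\left(H,y \right)} = - H^{2}$ ($K{\left(H,y \right)} = \left(\left(2 - 2\right) - H\right) H = \left(0 - H\right) H = - H H = - H^{2}$)
$299 K{\left(f{\left(-2,-3 \right)},6 \right)} = 299 \left(- \left(-2 - -6\right)^{2}\right) = 299 \left(- \left(-2 + 6\right)^{2}\right) = 299 \left(- 4^{2}\right) = 299 \left(\left(-1\right) 16\right) = 299 \left(-16\right) = -4784$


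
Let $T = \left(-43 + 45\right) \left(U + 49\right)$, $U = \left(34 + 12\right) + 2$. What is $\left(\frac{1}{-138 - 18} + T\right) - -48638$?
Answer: $\frac{7617791}{156} \approx 48832.0$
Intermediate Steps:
$U = 48$ ($U = 46 + 2 = 48$)
$T = 194$ ($T = \left(-43 + 45\right) \left(48 + 49\right) = 2 \cdot 97 = 194$)
$\left(\frac{1}{-138 - 18} + T\right) - -48638 = \left(\frac{1}{-138 - 18} + 194\right) - -48638 = \left(\frac{1}{-156} + 194\right) + 48638 = \left(- \frac{1}{156} + 194\right) + 48638 = \frac{30263}{156} + 48638 = \frac{7617791}{156}$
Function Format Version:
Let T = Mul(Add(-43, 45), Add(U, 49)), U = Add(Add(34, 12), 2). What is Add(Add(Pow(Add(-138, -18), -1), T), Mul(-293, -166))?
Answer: Rational(7617791, 156) ≈ 48832.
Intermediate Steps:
U = 48 (U = Add(46, 2) = 48)
T = 194 (T = Mul(Add(-43, 45), Add(48, 49)) = Mul(2, 97) = 194)
Add(Add(Pow(Add(-138, -18), -1), T), Mul(-293, -166)) = Add(Add(Pow(Add(-138, -18), -1), 194), Mul(-293, -166)) = Add(Add(Pow(-156, -1), 194), 48638) = Add(Add(Rational(-1, 156), 194), 48638) = Add(Rational(30263, 156), 48638) = Rational(7617791, 156)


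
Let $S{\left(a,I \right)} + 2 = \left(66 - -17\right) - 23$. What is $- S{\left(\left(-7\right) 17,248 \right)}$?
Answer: $-58$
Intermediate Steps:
$S{\left(a,I \right)} = 58$ ($S{\left(a,I \right)} = -2 + \left(\left(66 - -17\right) - 23\right) = -2 + \left(\left(66 + 17\right) - 23\right) = -2 + \left(83 - 23\right) = -2 + 60 = 58$)
$- S{\left(\left(-7\right) 17,248 \right)} = \left(-1\right) 58 = -58$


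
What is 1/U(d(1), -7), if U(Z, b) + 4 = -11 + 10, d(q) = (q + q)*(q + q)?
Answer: -⅕ ≈ -0.20000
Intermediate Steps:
d(q) = 4*q² (d(q) = (2*q)*(2*q) = 4*q²)
U(Z, b) = -5 (U(Z, b) = -4 + (-11 + 10) = -4 - 1 = -5)
1/U(d(1), -7) = 1/(-5) = -⅕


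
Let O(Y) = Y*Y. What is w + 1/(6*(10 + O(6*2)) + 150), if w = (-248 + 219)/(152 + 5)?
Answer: -30989/168618 ≈ -0.18378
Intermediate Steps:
O(Y) = Y²
w = -29/157 ≈ -0.18471
w + 1/(6*(10 + O(6*2)) + 150) = -29/157 + 1/(6*(10 + (6*2)²) + 150) = -29/157 + 1/(6*(10 + 12²) + 150) = -29/157 + 1/(6*(10 + 144) + 150) = -29/157 + 1/(6*154 + 150) = -29/157 + 1/(924 + 150) = -29/157 + 1/1074 = -30989/168618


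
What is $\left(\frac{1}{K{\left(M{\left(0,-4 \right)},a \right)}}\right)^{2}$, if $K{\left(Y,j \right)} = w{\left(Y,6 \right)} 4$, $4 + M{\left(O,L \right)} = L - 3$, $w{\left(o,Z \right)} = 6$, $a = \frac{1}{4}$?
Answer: $\frac{1}{576} \approx 0.0017361$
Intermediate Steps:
$a = \frac{1}{4} \approx 0.25$
$M{\left(O,L \right)} = -7 + L$ ($M{\left(O,L \right)} = -4 + \left(L - 3\right) = -4 + \left(-3 + L\right) = -7 + L$)
$K{\left(Y,j \right)} = 24$ ($K{\left(Y,j \right)} = 6 \cdot 4 = 24$)
$\left(\frac{1}{K{\left(M{\left(0,-4 \right)},a \right)}}\right)^{2} = \left(\frac{1}{24}\right)^{2} = \frac{1}{576}$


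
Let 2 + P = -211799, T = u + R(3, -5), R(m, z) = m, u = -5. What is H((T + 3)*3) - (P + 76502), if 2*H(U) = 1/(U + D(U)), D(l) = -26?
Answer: 6223753/46 ≈ 1.3530e+5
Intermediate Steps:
T = -2 (T = -5 + 3 = -2)
P = -211801 (P = -2 - 211799 = -211801)
H(U) = 1/(2*(-26 + U)) (H(U) = 1/(2*(U - 26)) = 1/(2*(-26 + U)))
H((T + 3)*3) - (P + 76502) = 1/(2*(-26 + (-2 + 3)*3)) - (-211801 + 76502) = 1/(2*(-26 + 1*3)) - 1*(-135299) = 1/(2*(-26 + 3)) + 135299 = (½)/(-23) + 135299 = (½)*(-1/23) + 135299 = -1/46 + 135299 = 6223753/46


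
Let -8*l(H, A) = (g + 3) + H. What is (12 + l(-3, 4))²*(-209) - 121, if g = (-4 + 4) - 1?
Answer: -1974225/64 ≈ -30847.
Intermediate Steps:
g = -1 (g = 0 - 1 = -1)
l(H, A) = -¼ - H/8 (l(H, A) = -((-1 + 3) + H)/8 = -(2 + H)/8 = -¼ - H/8)
(12 + l(-3, 4))²*(-209) - 121 = (12 + (-¼ - ⅛*(-3)))²*(-209) - 121 = (12 + (-¼ + 3/8))²*(-209) - 121 = (12 + ⅛)²*(-209) - 121 = (97/8)²*(-209) - 121 = (9409/64)*(-209) - 121 = -1966481/64 - 121 = -1974225/64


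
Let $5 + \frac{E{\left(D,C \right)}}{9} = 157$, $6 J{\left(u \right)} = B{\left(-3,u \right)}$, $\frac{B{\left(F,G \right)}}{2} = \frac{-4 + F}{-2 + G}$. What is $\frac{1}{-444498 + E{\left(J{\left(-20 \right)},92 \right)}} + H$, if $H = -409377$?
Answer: $- \frac{181407230011}{443130} \approx -4.0938 \cdot 10^{5}$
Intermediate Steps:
$B{\left(F,G \right)} = \frac{2 \left(-4 + F\right)}{-2 + G}$ ($B{\left(F,G \right)} = 2 \frac{-4 + F}{-2 + G} = \frac{2 \left(-4 + F\right)}{-2 + G}$)
$J{\left(u \right)} = - \frac{7}{3 \left(-2 + u\right)}$ ($J{\left(u \right)} = \frac{2 \frac{1}{-2 + u} \left(-4 - 3\right)}{6} = \frac{2 \frac{1}{-2 + u} \left(-7\right)}{6} = \frac{\left(-14\right) \frac{1}{-2 + u}}{6} = - \frac{7}{3 \left(-2 + u\right)}$)
$E{\left(D,C \right)} = 1368$ ($E{\left(D,C \right)} = -45 + 9 \cdot 157 = -45 + 1413 = 1368$)
$\frac{1}{-444498 + E{\left(J{\left(-20 \right)},92 \right)}} + H = \frac{1}{-444498 + 1368} - 409377 = \frac{1}{-443130} - 409377 = - \frac{1}{443130} - 409377 = - \frac{181407230011}{443130}$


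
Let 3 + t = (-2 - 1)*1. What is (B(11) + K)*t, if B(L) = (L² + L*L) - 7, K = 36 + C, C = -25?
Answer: -1476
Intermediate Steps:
K = 11 (K = 36 - 25 = 11)
t = -6 (t = -3 + (-2 - 1)*1 = -3 - 3*1 = -3 - 3 = -6)
B(L) = -7 + 2*L² (B(L) = (L² + L²) - 7 = 2*L² - 7 = -7 + 2*L²)
(B(11) + K)*t = ((-7 + 2*11²) + 11)*(-6) = ((-7 + 2*121) + 11)*(-6) = ((-7 + 242) + 11)*(-6) = (235 + 11)*(-6) = 246*(-6) = -1476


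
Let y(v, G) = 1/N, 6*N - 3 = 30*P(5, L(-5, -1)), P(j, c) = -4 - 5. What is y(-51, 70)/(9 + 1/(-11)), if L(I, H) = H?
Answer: -11/4361 ≈ -0.0025224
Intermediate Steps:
P(j, c) = -9
N = -89/2 (N = ½ + (30*(-9))/6 = ½ + (⅙)*(-270) = ½ - 45 = -89/2 ≈ -44.500)
y(v, G) = -2/89 (y(v, G) = 1/(-89/2) = -2/89)
y(-51, 70)/(9 + 1/(-11)) = -2/89/(9 + 1/(-11)) = -2/89/(9 - 1/11) = -2/89/(98/11) = (11/98)*(-2/89) = -11/4361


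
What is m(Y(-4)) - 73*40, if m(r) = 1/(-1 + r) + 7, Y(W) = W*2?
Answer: -26218/9 ≈ -2913.1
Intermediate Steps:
Y(W) = 2*W
m(r) = 7 + 1/(-1 + r)
m(Y(-4)) - 73*40 = (-6 + 7*(2*(-4)))/(-1 + 2*(-4)) - 73*40 = (-6 + 7*(-8))/(-1 - 8) - 2920 = (-6 - 56)/(-9) - 2920 = -⅑*(-62) - 2920 = 62/9 - 2920 = -26218/9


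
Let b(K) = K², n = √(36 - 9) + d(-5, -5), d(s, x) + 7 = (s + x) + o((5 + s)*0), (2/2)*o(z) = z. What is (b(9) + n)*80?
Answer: 5120 + 240*√3 ≈ 5535.7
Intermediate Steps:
o(z) = z
d(s, x) = -7 + s + x (d(s, x) = -7 + ((s + x) + (5 + s)*0) = -7 + ((s + x) + 0) = -7 + (s + x) = -7 + s + x)
n = -17 + 3*√3 (n = √(36 - 9) + (-7 - 5 - 5) = √27 - 17 = 3*√3 - 17 = -17 + 3*√3 ≈ -11.804)
(b(9) + n)*80 = (9² + (-17 + 3*√3))*80 = (81 + (-17 + 3*√3))*80 = (64 + 3*√3)*80 = 5120 + 240*√3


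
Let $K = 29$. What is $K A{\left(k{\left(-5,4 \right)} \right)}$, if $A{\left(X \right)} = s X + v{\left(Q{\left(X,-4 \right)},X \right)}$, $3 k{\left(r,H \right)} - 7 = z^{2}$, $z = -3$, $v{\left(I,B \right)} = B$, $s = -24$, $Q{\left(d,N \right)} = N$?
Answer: $- \frac{10672}{3} \approx -3557.3$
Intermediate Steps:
$k{\left(r,H \right)} = \frac{16}{3}$ ($k{\left(r,H \right)} = \frac{7}{3} + \frac{\left(-3\right)^{2}}{3} = \frac{7}{3} + \frac{1}{3} \cdot 9 = \frac{7}{3} + 3 = \frac{16}{3}$)
$A{\left(X \right)} = - 23 X$ ($A{\left(X \right)} = - 24 X + X = - 23 X$)
$K A{\left(k{\left(-5,4 \right)} \right)} = 29 \left(\left(-23\right) \frac{16}{3}\right) = 29 \left(- \frac{368}{3}\right) = - \frac{10672}{3}$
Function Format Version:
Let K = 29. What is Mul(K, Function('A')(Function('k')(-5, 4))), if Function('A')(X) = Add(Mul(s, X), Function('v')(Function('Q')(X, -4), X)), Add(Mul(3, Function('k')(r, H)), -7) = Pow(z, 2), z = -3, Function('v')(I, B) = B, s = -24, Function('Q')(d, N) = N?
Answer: Rational(-10672, 3) ≈ -3557.3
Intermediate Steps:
Function('k')(r, H) = Rational(16, 3) (Function('k')(r, H) = Add(Rational(7, 3), Mul(Rational(1, 3), Pow(-3, 2))) = Add(Rational(7, 3), Mul(Rational(1, 3), 9)) = Add(Rational(7, 3), 3) = Rational(16, 3))
Function('A')(X) = Mul(-23, X) (Function('A')(X) = Add(Mul(-24, X), X) = Mul(-23, X))
Mul(K, Function('A')(Function('k')(-5, 4))) = Mul(29, Mul(-23, Rational(16, 3))) = Mul(29, Rational(-368, 3)) = Rational(-10672, 3)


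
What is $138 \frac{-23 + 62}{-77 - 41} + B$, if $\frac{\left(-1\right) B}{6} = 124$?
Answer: $- \frac{46587}{59} \approx -789.61$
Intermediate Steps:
$B = -744$ ($B = \left(-6\right) 124 = -744$)
$138 \frac{-23 + 62}{-77 - 41} + B = 138 \frac{-23 + 62}{-77 - 41} - 744 = 138 \frac{39}{-118} - 744 = 138 \cdot 39 \left(- \frac{1}{118}\right) - 744 = 138 \left(- \frac{39}{118}\right) - 744 = - \frac{2691}{59} - 744 = - \frac{46587}{59}$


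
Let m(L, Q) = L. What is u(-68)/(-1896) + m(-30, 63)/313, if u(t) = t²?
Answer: -188024/74181 ≈ -2.5347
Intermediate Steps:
u(-68)/(-1896) + m(-30, 63)/313 = (-68)²/(-1896) - 30/313 = 4624*(-1/1896) - 30*1/313 = -578/237 - 30/313 = -188024/74181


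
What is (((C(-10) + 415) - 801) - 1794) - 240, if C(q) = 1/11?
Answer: -26619/11 ≈ -2419.9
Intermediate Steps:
C(q) = 1/11
(((C(-10) + 415) - 801) - 1794) - 240 = (((1/11 + 415) - 801) - 1794) - 240 = ((4566/11 - 801) - 1794) - 240 = (-4245/11 - 1794) - 240 = -23979/11 - 240 = -26619/11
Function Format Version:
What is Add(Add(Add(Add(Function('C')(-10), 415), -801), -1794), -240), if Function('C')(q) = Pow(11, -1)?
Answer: Rational(-26619, 11) ≈ -2419.9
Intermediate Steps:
Function('C')(q) = Rational(1, 11)
Add(Add(Add(Add(Function('C')(-10), 415), -801), -1794), -240) = Add(Add(Add(Add(Rational(1, 11), 415), -801), -1794), -240) = Add(Add(Add(Rational(4566, 11), -801), -1794), -240) = Add(Add(Rational(-4245, 11), -1794), -240) = Add(Rational(-23979, 11), -240) = Rational(-26619, 11)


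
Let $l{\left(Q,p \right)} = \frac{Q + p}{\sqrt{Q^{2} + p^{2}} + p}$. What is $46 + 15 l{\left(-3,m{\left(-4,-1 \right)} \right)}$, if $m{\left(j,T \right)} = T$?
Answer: $\frac{118}{3} - \frac{20 \sqrt{10}}{3} \approx 18.251$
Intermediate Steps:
$l{\left(Q,p \right)} = \frac{Q + p}{p + \sqrt{Q^{2} + p^{2}}}$
$46 + 15 l{\left(-3,m{\left(-4,-1 \right)} \right)} = 46 + 15 \frac{-3 - 1}{-1 + \sqrt{\left(-3\right)^{2} + \left(-1\right)^{2}}} = 46 + 15 \frac{1}{-1 + \sqrt{9 + 1}} \left(-4\right) = 46 + 15 \frac{1}{-1 + \sqrt{10}} \left(-4\right) = 46 + 15 \left(- \frac{4}{-1 + \sqrt{10}}\right) = 46 - \frac{60}{-1 + \sqrt{10}}$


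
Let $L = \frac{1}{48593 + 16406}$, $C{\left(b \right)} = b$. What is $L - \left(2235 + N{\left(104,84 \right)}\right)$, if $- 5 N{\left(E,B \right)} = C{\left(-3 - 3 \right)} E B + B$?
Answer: $- \frac{4127891488}{324995} \approx -12701.0$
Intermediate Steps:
$N{\left(E,B \right)} = - \frac{B}{5} + \frac{6 B E}{5}$ ($N{\left(E,B \right)} = - \frac{\left(-3 - 3\right) E B + B}{5} = - \frac{- 6 E B + B}{5} = - \frac{- 6 B E + B}{5} = - \frac{B - 6 B E}{5} = - \frac{B}{5} + \frac{6 B E}{5}$)
$L = \frac{1}{64999} \approx 1.5385 \cdot 10^{-5}$
$L - \left(2235 + N{\left(104,84 \right)}\right) = \frac{1}{64999} - \left(2235 + \frac{1}{5} \cdot 84 \left(-1 + 6 \cdot 104\right)\right) = \frac{1}{64999} - \left(2235 + \frac{1}{5} \cdot 84 \left(-1 + 624\right)\right) = \frac{1}{64999} - \left(2235 + \frac{1}{5} \cdot 84 \cdot 623\right) = \frac{1}{64999} - \frac{63507}{5} = - \frac{4127891488}{324995}$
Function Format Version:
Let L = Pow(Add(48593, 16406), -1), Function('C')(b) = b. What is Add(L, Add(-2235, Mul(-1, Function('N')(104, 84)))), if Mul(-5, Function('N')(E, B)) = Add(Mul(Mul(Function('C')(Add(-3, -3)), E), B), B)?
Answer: Rational(-4127891488, 324995) ≈ -12701.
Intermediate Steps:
Function('N')(E, B) = Add(Mul(Rational(-1, 5), B), Mul(Rational(6, 5), B, E)) (Function('N')(E, B) = Mul(Rational(-1, 5), Add(Mul(Mul(Add(-3, -3), E), B), B)) = Mul(Rational(-1, 5), Add(Mul(Mul(-6, E), B), B)) = Mul(Rational(-1, 5), Add(Mul(-6, B, E), B)) = Mul(Rational(-1, 5), Add(B, Mul(-6, B, E))) = Add(Mul(Rational(-1, 5), B), Mul(Rational(6, 5), B, E)))
L = Rational(1, 64999) (L = Pow(64999, -1) = Rational(1, 64999) ≈ 1.5385e-5)
Add(L, Add(-2235, Mul(-1, Function('N')(104, 84)))) = Add(Rational(1, 64999), Add(-2235, Mul(-1, Mul(Rational(1, 5), 84, Add(-1, Mul(6, 104)))))) = Add(Rational(1, 64999), Add(-2235, Mul(-1, Mul(Rational(1, 5), 84, Add(-1, 624))))) = Add(Rational(1, 64999), Add(-2235, Mul(-1, Mul(Rational(1, 5), 84, 623)))) = Add(Rational(1, 64999), Add(-2235, Mul(-1, Rational(52332, 5)))) = Add(Rational(1, 64999), Add(-2235, Rational(-52332, 5))) = Add(Rational(1, 64999), Rational(-63507, 5)) = Rational(-4127891488, 324995)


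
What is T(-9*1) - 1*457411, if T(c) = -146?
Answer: -457557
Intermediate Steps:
T(-9*1) - 1*457411 = -146 - 1*457411 = -146 - 457411 = -457557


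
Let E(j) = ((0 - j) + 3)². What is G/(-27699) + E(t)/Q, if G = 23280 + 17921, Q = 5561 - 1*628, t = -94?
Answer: 57375358/136639167 ≈ 0.41990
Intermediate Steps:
Q = 4933 (Q = 5561 - 628 = 4933)
G = 41201
E(j) = (3 - j)² (E(j) = (-j + 3)² = (3 - j)²)
G/(-27699) + E(t)/Q = 41201/(-27699) + (-3 - 94)²/4933 = 41201*(-1/27699) + (-97)²*(1/4933) = -41201/27699 + 9409*(1/4933) = -41201/27699 + 9409/4933 = 57375358/136639167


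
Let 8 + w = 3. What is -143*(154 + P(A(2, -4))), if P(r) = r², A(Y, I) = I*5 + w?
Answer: -111397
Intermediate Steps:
w = -5 (w = -8 + 3 = -5)
A(Y, I) = -5 + 5*I (A(Y, I) = I*5 - 5 = 5*I - 5 = -5 + 5*I)
-143*(154 + P(A(2, -4))) = -143*(154 + (-5 + 5*(-4))²) = -143*(154 + (-5 - 20)²) = -143*(154 + (-25)²) = -143*(154 + 625) = -143*779 = -111397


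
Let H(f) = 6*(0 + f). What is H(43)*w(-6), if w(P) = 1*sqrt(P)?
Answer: 258*I*sqrt(6) ≈ 631.97*I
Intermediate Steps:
w(P) = sqrt(P)
H(f) = 6*f
H(43)*w(-6) = (6*43)*sqrt(-6) = 258*(I*sqrt(6)) = 258*I*sqrt(6)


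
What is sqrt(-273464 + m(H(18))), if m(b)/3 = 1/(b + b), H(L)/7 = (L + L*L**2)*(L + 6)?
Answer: I*sqrt(32609597529418)/10920 ≈ 522.94*I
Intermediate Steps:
H(L) = 7*(6 + L)*(L + L**3) (H(L) = 7*((L + L*L**2)*(L + 6)) = 7*((L + L**3)*(6 + L)) = 7*((6 + L)*(L + L**3)) = 7*(6 + L)*(L + L**3))
m(b) = 3/(2*b) (m(b) = 3/(b + b) = 3/((2*b)) = 3*(1/(2*b)) = 3/(2*b))
sqrt(-273464 + m(H(18))) = sqrt(-273464 + 3/(2*((7*18*(6 + 18 + 18**3 + 6*18**2))))) = sqrt(-273464 + 3/(2*((7*18*(6 + 18 + 5832 + 6*324))))) = sqrt(-273464 + 3/(2*((7*18*(6 + 18 + 5832 + 1944))))) = sqrt(-273464 + 3/(2*((7*18*7800)))) = sqrt(-273464 + (3/2)/982800) = sqrt(-273464 + (3/2)*(1/982800)) = sqrt(-273464 + 1/655200) = sqrt(-179173612799/655200) = I*sqrt(32609597529418)/10920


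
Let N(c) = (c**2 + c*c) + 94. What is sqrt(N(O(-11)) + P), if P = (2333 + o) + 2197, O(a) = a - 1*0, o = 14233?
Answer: sqrt(19099) ≈ 138.20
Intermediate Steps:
O(a) = a (O(a) = a + 0 = a)
N(c) = 94 + 2*c**2 (N(c) = (c**2 + c**2) + 94 = 2*c**2 + 94 = 94 + 2*c**2)
P = 18763 (P = (2333 + 14233) + 2197 = 16566 + 2197 = 18763)
sqrt(N(O(-11)) + P) = sqrt((94 + 2*(-11)**2) + 18763) = sqrt((94 + 2*121) + 18763) = sqrt((94 + 242) + 18763) = sqrt(336 + 18763) = sqrt(19099)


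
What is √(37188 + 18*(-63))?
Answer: 3*√4006 ≈ 189.88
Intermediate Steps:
√(37188 + 18*(-63)) = √(37188 - 1134) = √36054 = 3*√4006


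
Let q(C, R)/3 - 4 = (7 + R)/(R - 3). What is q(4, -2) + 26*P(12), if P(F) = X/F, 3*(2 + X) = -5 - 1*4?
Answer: -11/6 ≈ -1.8333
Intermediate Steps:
X = -5 (X = -2 + (-5 - 1*4)/3 = -2 + (-5 - 4)/3 = -2 + (1/3)*(-9) = -2 - 3 = -5)
q(C, R) = 12 + 3*(7 + R)/(-3 + R) (q(C, R) = 12 + 3*((7 + R)/(R - 3)) = 12 + 3*((7 + R)/(-3 + R)) = 12 + 3*(7 + R)/(-3 + R))
P(F) = -5/F
q(4, -2) + 26*P(12) = 15*(-1 - 2)/(-3 - 2) + 26*(-5/12) = 15*(-3)/(-5) + 26*(-5*1/12) = 15*(-1/5)*(-3) + 26*(-5/12) = 9 - 65/6 = -11/6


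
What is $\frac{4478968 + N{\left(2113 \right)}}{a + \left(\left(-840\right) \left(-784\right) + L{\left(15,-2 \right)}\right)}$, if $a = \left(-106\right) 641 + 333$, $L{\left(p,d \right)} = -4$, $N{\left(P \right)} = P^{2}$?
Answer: $\frac{8943737}{590943} \approx 15.135$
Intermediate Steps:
$a = -67613$ ($a = -67946 + 333 = -67613$)
$\frac{4478968 + N{\left(2113 \right)}}{a + \left(\left(-840\right) \left(-784\right) + L{\left(15,-2 \right)}\right)} = \frac{4478968 + 2113^{2}}{-67613 - -658556} = \frac{4478968 + 4464769}{-67613 + \left(658560 - 4\right)} = \frac{8943737}{-67613 + 658556} = \frac{8943737}{590943}$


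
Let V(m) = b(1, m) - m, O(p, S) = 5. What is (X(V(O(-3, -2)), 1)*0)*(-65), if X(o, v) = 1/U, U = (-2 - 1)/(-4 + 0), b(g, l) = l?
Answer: 0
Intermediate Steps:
U = ¾ (U = -3/(-4) = -3*(-¼) = ¾ ≈ 0.75000)
V(m) = 0 (V(m) = m - m = 0)
X(o, v) = 4/3 (X(o, v) = 1/(¾) = 4/3)
(X(V(O(-3, -2)), 1)*0)*(-65) = ((4/3)*0)*(-65) = 0*(-65) = 0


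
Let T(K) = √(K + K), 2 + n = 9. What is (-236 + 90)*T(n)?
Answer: -146*√14 ≈ -546.28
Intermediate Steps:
n = 7 (n = -2 + 9 = 7)
T(K) = √2*√K (T(K) = √(2*K) = √2*√K)
(-236 + 90)*T(n) = (-236 + 90)*(√2*√7) = -146*√14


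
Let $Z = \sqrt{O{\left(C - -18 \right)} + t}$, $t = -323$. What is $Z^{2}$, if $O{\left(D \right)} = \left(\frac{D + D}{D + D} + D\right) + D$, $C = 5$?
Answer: $-276$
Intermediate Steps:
$O{\left(D \right)} = 1 + 2 D$ ($O{\left(D \right)} = \left(\frac{2 D}{2 D} + D\right) + D = \left(2 D \frac{1}{2 D} + D\right) + D = \left(1 + D\right) + D = 1 + 2 D$)
$Z = 2 i \sqrt{69}$ ($Z = \sqrt{\left(1 + 2 \left(5 - -18\right)\right) - 323} = \sqrt{\left(1 + 2 \left(5 + 18\right)\right) - 323} = \sqrt{\left(1 + 2 \cdot 23\right) - 323} = \sqrt{\left(1 + 46\right) - 323} = \sqrt{47 - 323} = \sqrt{-276} = 2 i \sqrt{69} \approx 16.613 i$)
$Z^{2} = \left(2 i \sqrt{69}\right)^{2} = -276$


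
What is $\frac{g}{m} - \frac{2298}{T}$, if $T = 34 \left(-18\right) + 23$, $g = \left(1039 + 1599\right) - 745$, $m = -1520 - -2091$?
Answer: $\frac{2427135}{336319} \approx 7.2168$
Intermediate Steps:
$m = 571$ ($m = -1520 + 2091 = 571$)
$g = 1893$ ($g = 2638 - 745 = 1893$)
$T = -589$ ($T = -612 + 23 = -589$)
$\frac{g}{m} - \frac{2298}{T} = \frac{1893}{571} - \frac{2298}{-589} = 1893 \cdot \frac{1}{571} - - \frac{2298}{589} = \frac{1893}{571} + \frac{2298}{589} = \frac{2427135}{336319}$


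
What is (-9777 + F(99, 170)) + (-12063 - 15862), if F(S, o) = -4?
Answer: -37706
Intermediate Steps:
(-9777 + F(99, 170)) + (-12063 - 15862) = (-9777 - 4) + (-12063 - 15862) = -9781 - 27925 = -37706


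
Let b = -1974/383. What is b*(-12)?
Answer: 23688/383 ≈ 61.849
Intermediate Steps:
b = -1974/383 (b = -1974*1/383 = -1974/383 ≈ -5.1540)
b*(-12) = -1974/383*(-12) = 23688/383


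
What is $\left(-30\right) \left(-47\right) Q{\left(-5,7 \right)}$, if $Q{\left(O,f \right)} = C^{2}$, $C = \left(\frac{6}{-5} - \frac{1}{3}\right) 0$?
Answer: $0$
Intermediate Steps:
$C = 0$ ($C = \left(6 \left(- \frac{1}{5}\right) - \frac{1}{3}\right) 0 = \left(- \frac{6}{5} - \frac{1}{3}\right) 0 = \left(- \frac{23}{15}\right) 0 = 0$)
$Q{\left(O,f \right)} = 0$ ($Q{\left(O,f \right)} = 0^{2} = 0$)
$\left(-30\right) \left(-47\right) Q{\left(-5,7 \right)} = \left(-30\right) \left(-47\right) 0 = 1410 \cdot 0 = 0$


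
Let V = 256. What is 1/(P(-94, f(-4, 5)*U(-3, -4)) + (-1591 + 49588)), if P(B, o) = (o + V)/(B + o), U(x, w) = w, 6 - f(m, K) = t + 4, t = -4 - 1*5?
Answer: 69/3311687 ≈ 2.0835e-5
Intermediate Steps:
t = -9 (t = -4 - 5 = -9)
f(m, K) = 11 (f(m, K) = 6 - (-9 + 4) = 6 - 1*(-5) = 6 + 5 = 11)
P(B, o) = (256 + o)/(B + o) (P(B, o) = (o + 256)/(B + o) = (256 + o)/(B + o))
1/(P(-94, f(-4, 5)*U(-3, -4)) + (-1591 + 49588)) = 1/((256 + 11*(-4))/(-94 + 11*(-4)) + (-1591 + 49588)) = 1/((256 - 44)/(-94 - 44) + 47997) = 1/(212/(-138) + 47997) = 1/(-1/138*212 + 47997) = 1/(-106/69 + 47997) = 1/(3311687/69) = 69/3311687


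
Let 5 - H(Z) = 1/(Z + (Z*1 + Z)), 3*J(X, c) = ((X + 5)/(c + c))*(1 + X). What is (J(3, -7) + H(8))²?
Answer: 55225/3136 ≈ 17.610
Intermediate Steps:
J(X, c) = (1 + X)*(5 + X)/(6*c) (J(X, c) = (((X + 5)/(c + c))*(1 + X))/3 = (((5 + X)/((2*c)))*(1 + X))/3 = (((5 + X)*(1/(2*c)))*(1 + X))/3 = (((5 + X)/(2*c))*(1 + X))/3 = ((1 + X)*(5 + X)/(2*c))/3 = (1 + X)*(5 + X)/(6*c))
H(Z) = 5 - 1/(3*Z) (H(Z) = 5 - 1/(Z + (Z*1 + Z)) = 5 - 1/(Z + (Z + Z)) = 5 - 1/(Z + 2*Z) = 5 - 1/(3*Z))
(J(3, -7) + H(8))² = ((⅙)*(5 + 3² + 6*3)/(-7) + (5 - ⅓/8))² = ((⅙)*(-⅐)*(5 + 9 + 18) + (5 - ⅓*⅛))² = ((⅙)*(-⅐)*32 + (5 - 1/24))² = (-16/21 + 119/24)² = (235/56)² = 55225/3136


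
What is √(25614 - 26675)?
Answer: I*√1061 ≈ 32.573*I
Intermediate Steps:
√(25614 - 26675) = √(-1061) = I*√1061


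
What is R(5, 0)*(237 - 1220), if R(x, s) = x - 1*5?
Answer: 0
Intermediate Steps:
R(x, s) = -5 + x (R(x, s) = x - 5 = -5 + x)
R(5, 0)*(237 - 1220) = (-5 + 5)*(237 - 1220) = 0*(-983) = 0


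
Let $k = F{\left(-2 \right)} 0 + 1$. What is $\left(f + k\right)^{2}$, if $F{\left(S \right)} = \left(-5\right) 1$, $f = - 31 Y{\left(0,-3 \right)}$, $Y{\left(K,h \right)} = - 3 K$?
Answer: $1$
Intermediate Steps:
$f = 0$ ($f = - 31 \left(\left(-3\right) 0\right) = \left(-31\right) 0 = 0$)
$F{\left(S \right)} = -5$
$k = 1$ ($k = \left(-5\right) 0 + 1 = 0 + 1 = 1$)
$\left(f + k\right)^{2} = \left(0 + 1\right)^{2} = 1^{2} = 1$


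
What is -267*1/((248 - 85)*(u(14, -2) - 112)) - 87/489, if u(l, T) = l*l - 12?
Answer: -785/3912 ≈ -0.20066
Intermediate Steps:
u(l, T) = -12 + l**2 (u(l, T) = l**2 - 12 = -12 + l**2)
-267*1/((248 - 85)*(u(14, -2) - 112)) - 87/489 = -267*1/((248 - 85)*((-12 + 14**2) - 112)) - 87/489 = -267*1/(163*((-12 + 196) - 112)) - 87*1/489 = -267*1/(163*(184 - 112)) - 29/163 = -267/(163*72) - 29/163 = -267/11736 - 29/163 = -267*1/11736 - 29/163 = -89/3912 - 29/163 = -785/3912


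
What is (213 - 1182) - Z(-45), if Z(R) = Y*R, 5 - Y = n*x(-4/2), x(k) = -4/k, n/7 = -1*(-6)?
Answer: -4524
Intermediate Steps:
n = 42 (n = 7*(-1*(-6)) = 7*6 = 42)
Y = -79 (Y = 5 - 42*(-4/((-4/2))) = 5 - 42*(-4/((-4*1/2))) = 5 - 42*(-4/(-2)) = 5 - 42*(-4*(-1/2)) = 5 - 42*2 = 5 - 1*84 = 5 - 84 = -79)
Z(R) = -79*R
(213 - 1182) - Z(-45) = (213 - 1182) - (-79)*(-45) = -969 - 1*3555 = -969 - 3555 = -4524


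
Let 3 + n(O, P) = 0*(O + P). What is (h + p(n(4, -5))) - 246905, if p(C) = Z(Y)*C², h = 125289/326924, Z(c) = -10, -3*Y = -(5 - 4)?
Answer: -80748468091/326924 ≈ -2.4699e+5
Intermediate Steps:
n(O, P) = -3 (n(O, P) = -3 + 0*(O + P) = -3 + 0 = -3)
Y = ⅓ (Y = -(-1)*(5 - 4)/3 = -(-1)/3 = -⅓*(-1) = ⅓ ≈ 0.33333)
h = 125289/326924 (h = 125289*(1/326924) = 125289/326924 ≈ 0.38324)
p(C) = -10*C²
(h + p(n(4, -5))) - 246905 = (125289/326924 - 10*(-3)²) - 246905 = (125289/326924 - 10*9) - 246905 = (125289/326924 - 90) - 246905 = -29297871/326924 - 246905 = -80748468091/326924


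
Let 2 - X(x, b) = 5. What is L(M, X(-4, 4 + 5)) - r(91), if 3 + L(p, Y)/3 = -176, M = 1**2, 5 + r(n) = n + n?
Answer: -714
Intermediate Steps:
X(x, b) = -3 (X(x, b) = 2 - 1*5 = 2 - 5 = -3)
r(n) = -5 + 2*n (r(n) = -5 + (n + n) = -5 + 2*n)
M = 1
L(p, Y) = -537 (L(p, Y) = -9 + 3*(-176) = -9 - 528 = -537)
L(M, X(-4, 4 + 5)) - r(91) = -537 - (-5 + 2*91) = -537 - (-5 + 182) = -537 - 1*177 = -537 - 177 = -714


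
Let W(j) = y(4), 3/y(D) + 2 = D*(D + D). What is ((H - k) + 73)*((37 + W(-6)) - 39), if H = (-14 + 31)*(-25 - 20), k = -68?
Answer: 5928/5 ≈ 1185.6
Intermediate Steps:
y(D) = 3/(-2 + 2*D²) (y(D) = 3/(-2 + D*(D + D)) = 3/(-2 + D*(2*D)) = 3/(-2 + 2*D²))
W(j) = ⅒ (W(j) = 3/(2*(-1 + 4²)) = 3/(2*(-1 + 16)) = (3/2)/15 = (3/2)*(1/15) = ⅒)
H = -765 (H = 17*(-45) = -765)
((H - k) + 73)*((37 + W(-6)) - 39) = ((-765 - 1*(-68)) + 73)*((37 + ⅒) - 39) = ((-765 + 68) + 73)*(371/10 - 39) = (-697 + 73)*(-19/10) = -624*(-19/10) = 5928/5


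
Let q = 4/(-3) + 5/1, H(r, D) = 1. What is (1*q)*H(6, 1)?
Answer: 11/3 ≈ 3.6667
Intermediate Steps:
q = 11/3 (q = 4*(-⅓) + 5*1 = -4/3 + 5 = 11/3 ≈ 3.6667)
(1*q)*H(6, 1) = (1*(11/3))*1 = (11/3)*1 = 11/3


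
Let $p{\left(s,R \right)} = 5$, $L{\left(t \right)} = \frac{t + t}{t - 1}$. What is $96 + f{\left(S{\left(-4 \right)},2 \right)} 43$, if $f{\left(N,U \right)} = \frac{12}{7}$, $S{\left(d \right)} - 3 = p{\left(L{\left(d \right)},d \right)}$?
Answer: $\frac{1188}{7} \approx 169.71$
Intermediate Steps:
$L{\left(t \right)} = \frac{2 t}{-1 + t}$
$S{\left(d \right)} = 8$ ($S{\left(d \right)} = 3 + 5 = 8$)
$f{\left(N,U \right)} = \frac{12}{7}$ ($f{\left(N,U \right)} = 12 \cdot \frac{1}{7} = \frac{12}{7}$)
$96 + f{\left(S{\left(-4 \right)},2 \right)} 43 = 96 + \frac{12}{7} \cdot 43 = 96 + \frac{516}{7} = \frac{1188}{7}$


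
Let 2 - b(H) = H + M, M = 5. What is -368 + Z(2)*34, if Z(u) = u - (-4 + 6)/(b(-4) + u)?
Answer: -968/3 ≈ -322.67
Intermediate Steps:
b(H) = -3 - H (b(H) = 2 - (H + 5) = 2 - (5 + H) = 2 + (-5 - H) = -3 - H)
Z(u) = u - 2/(1 + u) (Z(u) = u - (-4 + 6)/((-3 - 1*(-4)) + u) = u - 2/((-3 + 4) + u) = u - 2/(1 + u))
-368 + Z(2)*34 = -368 + ((-2 + 2 + 2²)/(1 + 2))*34 = -368 + ((-2 + 2 + 4)/3)*34 = -368 + ((⅓)*4)*34 = -368 + (4/3)*34 = -368 + 136/3 = -968/3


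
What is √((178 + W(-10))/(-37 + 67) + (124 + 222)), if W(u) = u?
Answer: √8790/5 ≈ 18.751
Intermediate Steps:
√((178 + W(-10))/(-37 + 67) + (124 + 222)) = √((178 - 10)/(-37 + 67) + (124 + 222)) = √(168/30 + 346) = √(168*(1/30) + 346) = √(28/5 + 346) = √(1758/5) = √8790/5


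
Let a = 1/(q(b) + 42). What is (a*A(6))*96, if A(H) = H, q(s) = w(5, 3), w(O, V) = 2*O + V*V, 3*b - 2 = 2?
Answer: 576/61 ≈ 9.4426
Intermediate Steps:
b = 4/3 (b = ⅔ + (⅓)*2 = ⅔ + ⅔ = 4/3 ≈ 1.3333)
w(O, V) = V² + 2*O (w(O, V) = 2*O + V² = V² + 2*O)
q(s) = 19 (q(s) = 3² + 2*5 = 9 + 10 = 19)
a = 1/61 (a = 1/(19 + 42) = 1/61 ≈ 0.016393)
(a*A(6))*96 = ((1/61)*6)*96 = (6/61)*96 = 576/61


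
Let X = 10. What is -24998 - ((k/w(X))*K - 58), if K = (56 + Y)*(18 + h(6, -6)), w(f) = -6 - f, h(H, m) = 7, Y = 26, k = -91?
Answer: -292795/8 ≈ -36599.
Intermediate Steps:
K = 2050 (K = (56 + 26)*(18 + 7) = 82*25 = 2050)
-24998 - ((k/w(X))*K - 58) = -24998 - (-91/(-6 - 1*10)*2050 - 58) = -24998 - (-91/(-6 - 10)*2050 - 58) = -24998 - (-91/(-16)*2050 - 58) = -24998 - (-91*(-1/16)*2050 - 58) = -24998 - ((91/16)*2050 - 58) = -24998 - (93275/8 - 58) = -24998 - 1*92811/8 = -24998 - 92811/8 = -292795/8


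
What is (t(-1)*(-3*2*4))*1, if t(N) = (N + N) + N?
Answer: 72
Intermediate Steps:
t(N) = 3*N (t(N) = 2*N + N = 3*N)
(t(-1)*(-3*2*4))*1 = ((3*(-1))*(-3*2*4))*1 = -(-18)*4*1 = -3*(-24)*1 = 72*1 = 72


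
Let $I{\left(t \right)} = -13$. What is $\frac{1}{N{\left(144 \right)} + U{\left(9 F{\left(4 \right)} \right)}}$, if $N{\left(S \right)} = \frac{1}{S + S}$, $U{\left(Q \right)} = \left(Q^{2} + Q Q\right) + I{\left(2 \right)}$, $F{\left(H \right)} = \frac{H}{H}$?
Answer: $\frac{288}{42913} \approx 0.0067113$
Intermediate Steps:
$F{\left(H \right)} = 1$
$U{\left(Q \right)} = -13 + 2 Q^{2}$ ($U{\left(Q \right)} = \left(Q^{2} + Q Q\right) - 13 = \left(Q^{2} + Q^{2}\right) - 13 = 2 Q^{2} - 13 = -13 + 2 Q^{2}$)
$N{\left(S \right)} = \frac{1}{2 S}$
$\frac{1}{N{\left(144 \right)} + U{\left(9 F{\left(4 \right)} \right)}} = \frac{1}{\frac{1}{2 \cdot 144} - \left(13 - 2 \left(9 \cdot 1\right)^{2}\right)} = \frac{1}{\frac{1}{2} \cdot \frac{1}{144} - \left(13 - 2 \cdot 9^{2}\right)} = \frac{1}{\frac{1}{288} + \left(-13 + 2 \cdot 81\right)} = \frac{1}{\frac{1}{288} + \left(-13 + 162\right)} = \frac{1}{\frac{1}{288} + 149} = \frac{1}{\frac{42913}{288}} = \frac{288}{42913}$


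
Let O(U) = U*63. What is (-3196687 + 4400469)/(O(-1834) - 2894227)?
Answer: -1203782/3009769 ≈ -0.39996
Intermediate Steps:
O(U) = 63*U
(-3196687 + 4400469)/(O(-1834) - 2894227) = (-3196687 + 4400469)/(63*(-1834) - 2894227) = 1203782/(-115542 - 2894227) = 1203782/(-3009769) = 1203782*(-1/3009769) = -1203782/3009769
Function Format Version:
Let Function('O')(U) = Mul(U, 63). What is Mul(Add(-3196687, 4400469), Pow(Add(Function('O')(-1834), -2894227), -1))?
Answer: Rational(-1203782, 3009769) ≈ -0.39996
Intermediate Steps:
Function('O')(U) = Mul(63, U)
Mul(Add(-3196687, 4400469), Pow(Add(Function('O')(-1834), -2894227), -1)) = Mul(Add(-3196687, 4400469), Pow(Add(Mul(63, -1834), -2894227), -1)) = Mul(1203782, Pow(Add(-115542, -2894227), -1)) = Mul(1203782, Pow(-3009769, -1)) = Mul(1203782, Rational(-1, 3009769)) = Rational(-1203782, 3009769)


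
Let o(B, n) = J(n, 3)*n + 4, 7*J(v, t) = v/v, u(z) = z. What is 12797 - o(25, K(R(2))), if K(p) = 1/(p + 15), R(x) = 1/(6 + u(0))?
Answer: 8149135/637 ≈ 12793.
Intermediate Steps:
R(x) = 1/6 (R(x) = 1/(6 + 0) = 1/6)
K(p) = 1/(15 + p)
J(v, t) = 1/7 (J(v, t) = (v/v)/7 = (1/7)*1 = 1/7)
o(B, n) = 4 + n/7 (o(B, n) = n/7 + 4 = 4 + n/7)
12797 - o(25, K(R(2))) = 12797 - (4 + 1/(7*(15 + 1/6))) = 12797 - (4 + 1/(7*(91/6))) = 12797 - (4 + (1/7)*(6/91)) = 12797 - (4 + 6/637) = 12797 - 1*2554/637 = 12797 - 2554/637 = 8149135/637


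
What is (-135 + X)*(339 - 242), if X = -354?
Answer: -47433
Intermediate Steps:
(-135 + X)*(339 - 242) = (-135 - 354)*(339 - 242) = -489*97 = -47433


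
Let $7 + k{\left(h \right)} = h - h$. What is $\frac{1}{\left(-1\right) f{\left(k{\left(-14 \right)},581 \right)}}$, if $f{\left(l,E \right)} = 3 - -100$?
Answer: $- \frac{1}{103} \approx -0.0097087$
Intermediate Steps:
$k{\left(h \right)} = -7$ ($k{\left(h \right)} = -7 + \left(h - h\right) = -7 + 0 = -7$)
$f{\left(l,E \right)} = 103$ ($f{\left(l,E \right)} = 3 + 100 = 103$)
$\frac{1}{\left(-1\right) f{\left(k{\left(-14 \right)},581 \right)}} = \frac{1}{\left(-1\right) 103} = \frac{1}{-103} = - \frac{1}{103}$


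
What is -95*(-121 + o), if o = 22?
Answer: 9405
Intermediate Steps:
-95*(-121 + o) = -95*(-121 + 22) = -95*(-99) = 9405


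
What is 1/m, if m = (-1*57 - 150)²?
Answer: 1/42849 ≈ 2.3338e-5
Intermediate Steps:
m = 42849 (m = (-57 - 150)² = (-207)² = 42849)
1/m = 1/42849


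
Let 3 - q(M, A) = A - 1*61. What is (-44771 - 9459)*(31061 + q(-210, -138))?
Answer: -1695392490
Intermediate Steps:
q(M, A) = 64 - A (q(M, A) = 3 - (A - 1*61) = 3 - (A - 61) = 3 - (-61 + A) = 3 + (61 - A) = 64 - A)
(-44771 - 9459)*(31061 + q(-210, -138)) = (-44771 - 9459)*(31061 + (64 - 1*(-138))) = -54230*(31061 + (64 + 138)) = -54230*(31061 + 202) = -54230*31263 = -1695392490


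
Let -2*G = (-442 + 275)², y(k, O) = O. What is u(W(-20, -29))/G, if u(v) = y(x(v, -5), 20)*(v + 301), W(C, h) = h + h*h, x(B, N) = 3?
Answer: -44520/27889 ≈ -1.5963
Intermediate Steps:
W(C, h) = h + h²
G = -27889/2 (G = -(-442 + 275)²/2 = -½*(-167)² = -½*27889 = -27889/2 ≈ -13945.)
u(v) = 6020 + 20*v (u(v) = 20*(v + 301) = 20*(301 + v) = 6020 + 20*v)
u(W(-20, -29))/G = (6020 + 20*(-29*(1 - 29)))/(-27889/2) = (6020 + 20*(-29*(-28)))*(-2/27889) = (6020 + 20*812)*(-2/27889) = (6020 + 16240)*(-2/27889) = 22260*(-2/27889) = -44520/27889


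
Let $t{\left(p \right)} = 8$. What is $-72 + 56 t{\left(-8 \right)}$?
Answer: $376$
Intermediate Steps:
$-72 + 56 t{\left(-8 \right)} = -72 + 56 \cdot 8 = -72 + 448 = 376$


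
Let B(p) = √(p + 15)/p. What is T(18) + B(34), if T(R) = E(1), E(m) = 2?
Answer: 75/34 ≈ 2.2059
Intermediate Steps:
T(R) = 2
B(p) = √(15 + p)/p
T(18) + B(34) = 2 + √(15 + 34)/34 = 2 + √49/34 = 2 + (1/34)*7 = 2 + 7/34 = 75/34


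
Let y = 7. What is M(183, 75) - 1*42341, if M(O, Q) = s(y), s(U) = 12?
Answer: -42329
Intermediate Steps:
M(O, Q) = 12
M(183, 75) - 1*42341 = 12 - 1*42341 = 12 - 42341 = -42329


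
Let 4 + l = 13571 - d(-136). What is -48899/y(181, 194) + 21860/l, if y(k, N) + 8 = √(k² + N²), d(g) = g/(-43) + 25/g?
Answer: -4407821386120/1115796401507 - 48899*√70397/70333 ≈ -188.42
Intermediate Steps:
d(g) = 25/g - g/43 (d(g) = g*(-1/43) + 25/g = -g/43 + 25/g = 25/g - g/43)
l = 79322395/5848 (l = -4 + (13571 - (25/(-136) - 1/43*(-136))) = -4 + (13571 - (25*(-1/136) + 136/43)) = -4 + (13571 - (-25/136 + 136/43)) = -4 + (13571 - 1*17421/5848) = -4 + (13571 - 17421/5848) = -4 + 79345787/5848 = 79322395/5848 ≈ 13564.)
y(k, N) = -8 + √(N² + k²) (y(k, N) = -8 + √(k² + N²) = -8 + √(N² + k²))
-48899/y(181, 194) + 21860/l = -48899/(-8 + √(194² + 181²)) + 21860/(79322395/5848) = -48899/(-8 + √(37636 + 32761)) + 21860*(5848/79322395) = -48899/(-8 + √70397) + 25567456/15864479 = 25567456/15864479 - 48899/(-8 + √70397)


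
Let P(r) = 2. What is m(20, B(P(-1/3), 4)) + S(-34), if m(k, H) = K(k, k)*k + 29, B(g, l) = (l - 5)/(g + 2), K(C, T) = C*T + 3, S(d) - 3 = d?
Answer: 8058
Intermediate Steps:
S(d) = 3 + d
K(C, T) = 3 + C*T
B(g, l) = (-5 + l)/(2 + g)
m(k, H) = 29 + k*(3 + k²) (m(k, H) = (3 + k*k)*k + 29 = (3 + k²)*k + 29 = k*(3 + k²) + 29 = 29 + k*(3 + k²))
m(20, B(P(-1/3), 4)) + S(-34) = (29 + 20*(3 + 20²)) + (3 - 34) = (29 + 20*(3 + 400)) - 31 = (29 + 20*403) - 31 = (29 + 8060) - 31 = 8089 - 31 = 8058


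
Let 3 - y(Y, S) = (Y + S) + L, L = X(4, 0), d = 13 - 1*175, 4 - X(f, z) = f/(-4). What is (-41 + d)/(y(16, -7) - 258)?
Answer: 203/269 ≈ 0.75465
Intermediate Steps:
X(f, z) = 4 + f/4 (X(f, z) = 4 - f/(-4) = 4 - f*(-1)/4 = 4 - (-1)*f/4 = 4 + f/4)
d = -162 (d = 13 - 175 = -162)
L = 5 (L = 4 + (1/4)*4 = 4 + 1 = 5)
y(Y, S) = -2 - S - Y (y(Y, S) = 3 - ((Y + S) + 5) = 3 - ((S + Y) + 5) = 3 - (5 + S + Y) = 3 + (-5 - S - Y) = -2 - S - Y)
(-41 + d)/(y(16, -7) - 258) = (-41 - 162)/((-2 - 1*(-7) - 1*16) - 258) = -203/((-2 + 7 - 16) - 258) = -203/(-11 - 258) = -203/(-269) = -203*(-1/269) = 203/269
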